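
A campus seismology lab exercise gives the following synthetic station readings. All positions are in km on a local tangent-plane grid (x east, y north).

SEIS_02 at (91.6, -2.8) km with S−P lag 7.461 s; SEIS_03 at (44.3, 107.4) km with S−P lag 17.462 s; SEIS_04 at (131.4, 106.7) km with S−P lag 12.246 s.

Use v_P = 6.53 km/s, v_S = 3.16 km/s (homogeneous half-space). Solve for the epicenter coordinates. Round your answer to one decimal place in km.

120.6 km east, 32.5 km north

Distance from S−P lag: d = Δt · v_P v_S / (v_P − v_S) = Δt · (6.53·3.16)/(6.53−3.16) ≈ 6.1231·Δt.
So d_SEIS_02 = 45.68, d_SEIS_03 = 106.92, d_SEIS_04 = 74.98 km.
Circle about each station: (x − 91.6)² + (y + 2.8)² = 45.68²; (x − 44.3)² + (y − 107.4)² = 106.92²; (x − 131.4)² + (y − 106.7)² = 74.98².
Subtracting pairs of circle equations eliminates x²+y² and gives linear equations (the radical axes):
-94.6 x + 220.4 y = -4246.37
79.6 x + 219.0 y = 16717.11
Solving the 2×2 system: x ≈ 120.6, y ≈ 32.5 km.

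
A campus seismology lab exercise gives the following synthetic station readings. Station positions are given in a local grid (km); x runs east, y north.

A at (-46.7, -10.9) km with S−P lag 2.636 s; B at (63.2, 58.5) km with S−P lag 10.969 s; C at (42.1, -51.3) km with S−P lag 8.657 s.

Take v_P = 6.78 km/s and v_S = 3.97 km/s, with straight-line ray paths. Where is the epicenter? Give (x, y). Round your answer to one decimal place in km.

-23.6 km east, -0.7 km north

Distance from S−P lag: d = Δt · v_P v_S / (v_P − v_S) = Δt · (6.78·3.97)/(6.78−3.97) ≈ 9.5789·Δt.
So d_A = 25.25, d_B = 105.07, d_C = 82.92 km.
Circle about each station: (x + 46.7)² + (y + 10.9)² = 25.25²; (x − 63.2)² + (y − 58.5)² = 105.07²; (x − 42.1)² + (y + 51.3)² = 82.92².
Subtracting the A equation from the B and C equations removes the quadratic terms:
219.8 x + 138.8 y = -5285.35
177.6 x − 80.8 y = -4133.76
Solving the 2×2 system: x ≈ -23.6, y ≈ -0.7 km.
Check against A (with the unrounded x, y): √((x + 46.7)²+(y + 10.9)²) = 25.25 ≈ 25.25 km. ✓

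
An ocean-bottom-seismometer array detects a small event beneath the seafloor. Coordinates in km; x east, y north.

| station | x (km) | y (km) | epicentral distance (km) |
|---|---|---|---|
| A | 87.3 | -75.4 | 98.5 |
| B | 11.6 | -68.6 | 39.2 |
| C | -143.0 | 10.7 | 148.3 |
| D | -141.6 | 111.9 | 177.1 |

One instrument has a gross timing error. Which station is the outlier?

Solve using three stations at a time. Using A, B, C (subtract circle equations pairwise → linear system) gives (x, y) ≈ (-0.8, -31.5).
Distances from that point to each station vs reported:
  A: calculated 98.5 vs reported 98.5 → residual 0.0 km
  B: calculated 39.1 vs reported 39.2 → residual 0.1 km
  C: calculated 148.3 vs reported 148.3 → residual 0.0 km
  D: calculated 200.9 vs reported 177.1 → residual 23.8 km
A, B, C are mutually consistent (residuals ≈ 0); D is off by 23.8 km.

D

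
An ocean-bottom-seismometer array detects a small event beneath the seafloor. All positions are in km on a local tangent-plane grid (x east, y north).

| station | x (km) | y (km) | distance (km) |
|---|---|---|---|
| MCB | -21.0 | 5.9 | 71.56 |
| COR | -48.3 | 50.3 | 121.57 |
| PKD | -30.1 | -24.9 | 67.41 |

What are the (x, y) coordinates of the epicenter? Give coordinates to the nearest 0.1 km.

(36.2, -37.1)

Circle about each station: (x + 21.0)² + (y − 5.9)² = 71.56²; (x + 48.3)² + (y − 50.3)² = 121.57²; (x + 30.1)² + (y + 24.9)² = 67.41².
Subtracting pairs of circle equations eliminates x²+y² and gives linear equations (the radical axes):
-54.6 x + 88.8 y = -5271.26
-18.2 x − 61.6 y = 1626.94
Solving the 2×2 system: x ≈ 36.2, y ≈ -37.1 km.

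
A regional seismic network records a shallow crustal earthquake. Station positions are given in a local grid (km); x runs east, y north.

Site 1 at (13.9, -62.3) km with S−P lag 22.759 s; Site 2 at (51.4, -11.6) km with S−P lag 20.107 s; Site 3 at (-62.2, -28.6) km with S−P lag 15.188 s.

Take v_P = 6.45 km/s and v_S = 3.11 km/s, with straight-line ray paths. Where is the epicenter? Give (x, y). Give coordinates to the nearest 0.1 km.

-45.1 km east, 61.0 km north

Distance from S−P lag: d = Δt · v_P v_S / (v_P − v_S) = Δt · (6.45·3.11)/(6.45−3.11) ≈ 6.0058·Δt.
So d_Site 1 = 136.69, d_Site 2 = 120.76, d_Site 3 = 91.22 km.
Circle about each station: (x − 13.9)² + (y + 62.3)² = 136.69²; (x − 51.4)² + (y + 11.6)² = 120.76²; (x + 62.2)² + (y + 28.6)² = 91.22².
Subtracting the Site 1 equation from the Site 2 and Site 3 equations removes the quadratic terms:
75.0 x + 101.4 y = 2803.20
-152.2 x + 67.4 y = 10975.37
Solving the 2×2 system: x ≈ -45.1, y ≈ 61.0 km.
Check against Site 1 (with the unrounded x, y): √((x − 13.9)²+(y + 62.3)²) = 136.69 ≈ 136.69 km. ✓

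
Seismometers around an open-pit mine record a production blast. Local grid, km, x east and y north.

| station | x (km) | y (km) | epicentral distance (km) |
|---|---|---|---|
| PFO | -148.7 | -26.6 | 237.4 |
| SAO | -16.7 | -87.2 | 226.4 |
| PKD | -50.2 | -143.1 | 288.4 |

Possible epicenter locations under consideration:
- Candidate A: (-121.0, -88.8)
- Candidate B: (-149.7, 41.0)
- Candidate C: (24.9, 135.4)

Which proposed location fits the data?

Candidate C

For each candidate, compare |candidate − station| to the reported distance:
Candidate A: residuals PFO 169.3, SAO 122.1, PKD 199.2 → max 199.2 km
Candidate B: residuals PFO 169.8, SAO 41.7, PKD 79.1 → max 169.8 km
Candidate C: residuals PFO 0.0, SAO 0.1, PKD 0.0 → max 0.1 km
Only Candidate C has all residuals ≈ 0.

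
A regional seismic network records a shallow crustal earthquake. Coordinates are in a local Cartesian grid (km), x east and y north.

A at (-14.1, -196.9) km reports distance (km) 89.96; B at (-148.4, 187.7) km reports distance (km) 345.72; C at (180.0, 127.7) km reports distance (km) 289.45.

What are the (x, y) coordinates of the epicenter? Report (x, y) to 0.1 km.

(20.6, -113.9)

Circle about each station: (x + 14.1)² + (y + 196.9)² = 89.96²; (x + 148.4)² + (y − 187.7)² = 345.72²; (x − 180.0)² + (y − 127.7)² = 289.45².
Subtracting the A equation from the B and C equations removes the quadratic terms:
-268.6 x + 769.2 y = -93144.09
388.2 x + 649.2 y = -65949.63
Solving the 2×2 system: x ≈ 20.6, y ≈ -113.9 km.
Check against A (with the unrounded x, y): √((x + 14.1)²+(y + 196.9)²) = 89.96 ≈ 89.96 km. ✓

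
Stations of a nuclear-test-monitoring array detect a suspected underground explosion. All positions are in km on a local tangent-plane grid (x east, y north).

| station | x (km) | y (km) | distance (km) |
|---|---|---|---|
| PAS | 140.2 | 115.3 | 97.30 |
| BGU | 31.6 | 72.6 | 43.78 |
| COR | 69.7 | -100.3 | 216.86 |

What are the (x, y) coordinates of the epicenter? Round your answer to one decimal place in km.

Circle about each station: (x − 140.2)² + (y − 115.3)² = 97.30²; (x − 31.6)² + (y − 72.6)² = 43.78²; (x − 69.7)² + (y + 100.3)² = 216.86².
Subtracting the PAS equation from the BGU and COR equations removes the quadratic terms:
-217.2 x − 85.4 y = -19130.21
-141.0 x − 431.2 y = -55592.92
Solving the 2×2 system: x ≈ 42.9, y ≈ 114.9 km.

42.9 km east, 114.9 km north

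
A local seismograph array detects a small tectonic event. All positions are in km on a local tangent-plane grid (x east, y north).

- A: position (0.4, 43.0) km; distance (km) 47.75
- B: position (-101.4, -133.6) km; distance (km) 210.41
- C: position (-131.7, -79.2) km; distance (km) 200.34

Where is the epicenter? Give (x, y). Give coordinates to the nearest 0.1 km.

Circle about each station: (x − 0.4)² + (y − 43.0)² = 47.75²; (x + 101.4)² + (y + 133.6)² = 210.41²; (x + 131.7)² + (y + 79.2)² = 200.34².
Subtracting the A equation from the B and C equations removes the quadratic terms:
-203.6 x − 353.2 y = -15710.55
-264.2 x − 244.4 y = -16087.68
Solving the 2×2 system: x ≈ 42.3, y ≈ 20.1 km.
Check against A (with the unrounded x, y): √((x − 0.4)²+(y − 43.0)²) = 47.75 ≈ 47.75 km. ✓

42.3 km east, 20.1 km north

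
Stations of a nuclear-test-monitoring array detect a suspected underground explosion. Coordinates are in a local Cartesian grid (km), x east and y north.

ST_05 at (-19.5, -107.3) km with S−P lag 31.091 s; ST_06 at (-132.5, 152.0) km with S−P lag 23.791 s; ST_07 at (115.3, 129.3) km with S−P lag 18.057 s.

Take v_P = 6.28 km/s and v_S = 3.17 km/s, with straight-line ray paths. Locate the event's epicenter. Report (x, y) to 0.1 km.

(6.6, 90.0)

Distance from S−P lag: d = Δt · v_P v_S / (v_P − v_S) = Δt · (6.28·3.17)/(6.28−3.17) ≈ 6.4012·Δt.
So d_ST_05 = 199.02, d_ST_06 = 152.29, d_ST_07 = 115.59 km.
Circle about each station: (x + 19.5)² + (y + 107.3)² = 199.02²; (x + 132.5)² + (y − 152.0)² = 152.29²; (x − 115.3)² + (y − 129.3)² = 115.59².
Subtracting the ST_05 equation from the ST_06 and ST_07 equations removes the quadratic terms:
-226.0 x + 518.6 y = 45183.43
269.6 x + 473.2 y = 44366.95
Solving the 2×2 system: x ≈ 6.6, y ≈ 90.0 km.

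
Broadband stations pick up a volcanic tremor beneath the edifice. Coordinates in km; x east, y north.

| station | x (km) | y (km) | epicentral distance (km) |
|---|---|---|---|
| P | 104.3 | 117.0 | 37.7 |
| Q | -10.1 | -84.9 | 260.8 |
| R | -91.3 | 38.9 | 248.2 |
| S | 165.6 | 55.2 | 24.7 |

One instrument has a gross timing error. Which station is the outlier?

Solve using three stations at a time. Using P, Q, R (subtract circle equations pairwise → linear system) gives (x, y) ≈ (140.3, 128.2).
Distances from that point to each station vs reported:
  P: calculated 37.7 vs reported 37.7 → residual 0.0 km
  Q: calculated 260.8 vs reported 260.8 → residual 0.0 km
  R: calculated 248.2 vs reported 248.2 → residual 0.0 km
  S: calculated 77.2 vs reported 24.7 → residual 52.5 km
P, Q, R are mutually consistent (residuals ≈ 0); S is off by 52.5 km.

S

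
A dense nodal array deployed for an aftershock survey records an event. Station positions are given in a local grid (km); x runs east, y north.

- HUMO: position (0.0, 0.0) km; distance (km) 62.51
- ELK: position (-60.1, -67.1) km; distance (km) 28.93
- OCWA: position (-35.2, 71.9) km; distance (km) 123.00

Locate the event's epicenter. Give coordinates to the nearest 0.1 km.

Circle about each station: x² + y² = 62.51²; (x + 60.1)² + (y + 67.1)² = 28.93²; (x + 35.2)² + (y − 71.9)² = 123.00².
Subtracting the HUMO equation from the ELK and OCWA equations removes the quadratic terms:
-120.2 x − 134.2 y = 11184.98
-70.4 x + 143.8 y = -4812.85
Solving the 2×2 system: x ≈ -36.0, y ≈ -51.1 km.
Check against HUMO (with the unrounded x, y): √(x²+y²) = 62.51 ≈ 62.51 km. ✓

(-36.0, -51.1)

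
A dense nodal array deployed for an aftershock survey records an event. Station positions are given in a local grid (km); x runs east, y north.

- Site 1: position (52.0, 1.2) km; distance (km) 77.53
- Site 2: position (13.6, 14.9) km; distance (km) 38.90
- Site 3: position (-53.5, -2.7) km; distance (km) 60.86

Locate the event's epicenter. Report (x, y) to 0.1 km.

x ≈ -13.3 km, y ≈ 43.0 km

Circle about each station: (x − 52.0)² + (y − 1.2)² = 77.53²; (x − 13.6)² + (y − 14.9)² = 38.90²; (x + 53.5)² + (y + 2.7)² = 60.86².
Subtracting the Site 1 equation from the Site 2 and Site 3 equations removes the quadratic terms:
-76.8 x + 27.4 y = 2199.22
-211.0 x − 7.8 y = 2471.06
Solving the 2×2 system: x ≈ -13.3, y ≈ 43.0 km.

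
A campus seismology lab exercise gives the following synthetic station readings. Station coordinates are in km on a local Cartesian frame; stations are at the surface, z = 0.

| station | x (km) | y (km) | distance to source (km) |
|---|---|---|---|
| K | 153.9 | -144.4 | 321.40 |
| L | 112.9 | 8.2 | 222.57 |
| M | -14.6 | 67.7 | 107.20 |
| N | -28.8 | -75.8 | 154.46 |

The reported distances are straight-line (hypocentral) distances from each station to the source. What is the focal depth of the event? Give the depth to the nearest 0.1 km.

depth ≈ 66.3 km

Each station gives a sphere (x−x_i)² + (y−y_i)² + z² = d_i² (stations at z=0).
Subtracting the K sphere from L and M: z² cancels, leaving linear equations in x and y:
-82.0 x + 305.2 y = 22037.64
-337.0 x + 424.2 y = 52066.00
Solving: x ≈ -96.112, y ≈ 46.384 km (keep extra digits for the depth step; rounded: -96.1, 46.4).
Then from the K sphere: z² = 321.40² − (x − 153.9)² − (y + 144.4)² with x = -96.112, y = 46.384, so z ≈ 66.283 ≈ 66.3 km.
Check against N (with the unrounded solution): distance 154.44 ≈ 154.46 km. ✓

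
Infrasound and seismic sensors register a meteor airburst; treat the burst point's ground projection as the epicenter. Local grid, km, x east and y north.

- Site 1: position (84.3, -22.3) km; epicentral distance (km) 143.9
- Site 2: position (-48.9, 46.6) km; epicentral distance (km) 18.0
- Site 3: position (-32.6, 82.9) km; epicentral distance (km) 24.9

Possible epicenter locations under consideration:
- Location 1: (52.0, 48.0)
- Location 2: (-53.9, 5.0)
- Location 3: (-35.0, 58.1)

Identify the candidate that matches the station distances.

Location 3

For each candidate, compare |candidate − station| to the reported distance:
Location 1: residuals Site 1 66.5, Site 2 82.9, Site 3 66.6 → max 82.9 km
Location 2: residuals Site 1 3.0, Site 2 23.9, Site 3 55.9 → max 55.9 km
Location 3: residuals Site 1 0.0, Site 2 0.0, Site 3 0.0 → max 0.0 km
Only Location 3 has all residuals ≈ 0.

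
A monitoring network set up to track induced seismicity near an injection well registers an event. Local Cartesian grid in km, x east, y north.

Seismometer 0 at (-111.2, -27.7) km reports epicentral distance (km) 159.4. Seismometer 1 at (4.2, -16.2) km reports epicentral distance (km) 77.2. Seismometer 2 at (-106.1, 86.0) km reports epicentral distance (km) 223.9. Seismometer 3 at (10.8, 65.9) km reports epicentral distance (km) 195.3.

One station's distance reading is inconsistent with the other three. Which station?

Seismometer 3

Solve using three stations at a time. Using Seismometer 0, Seismometer 1, Seismometer 2 (subtract circle equations pairwise → linear system) gives (x, y) ≈ (37.2, -86.1).
Distances from that point to each station vs reported:
  Seismometer 0: calculated 159.4 vs reported 159.4 → residual 0.0 km
  Seismometer 1: calculated 77.3 vs reported 77.2 → residual 0.1 km
  Seismometer 2: calculated 223.9 vs reported 223.9 → residual 0.0 km
  Seismometer 3: calculated 154.3 vs reported 195.3 → residual 41.0 km
Seismometer 0, Seismometer 1, Seismometer 2 are mutually consistent (residuals ≈ 0); Seismometer 3 is off by 41.0 km.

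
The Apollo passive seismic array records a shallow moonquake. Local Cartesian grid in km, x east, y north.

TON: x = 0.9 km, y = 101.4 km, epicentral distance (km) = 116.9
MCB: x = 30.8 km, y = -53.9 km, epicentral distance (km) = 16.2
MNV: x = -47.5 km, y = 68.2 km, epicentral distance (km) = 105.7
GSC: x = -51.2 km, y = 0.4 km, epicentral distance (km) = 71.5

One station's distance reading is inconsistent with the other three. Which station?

Solve using three stations at a time. Using TON, MNV, GSC (subtract circle equations pairwise → linear system) gives (x, y) ≈ (18.8, -14.1).
Distances from that point to each station vs reported:
  TON: calculated 116.9 vs reported 116.9 → residual 0.0 km
  MCB: calculated 41.6 vs reported 16.2 → residual 25.4 km
  MNV: calculated 105.7 vs reported 105.7 → residual 0.0 km
  GSC: calculated 71.5 vs reported 71.5 → residual 0.0 km
TON, MNV, GSC are mutually consistent (residuals ≈ 0); MCB is off by 25.4 km.

MCB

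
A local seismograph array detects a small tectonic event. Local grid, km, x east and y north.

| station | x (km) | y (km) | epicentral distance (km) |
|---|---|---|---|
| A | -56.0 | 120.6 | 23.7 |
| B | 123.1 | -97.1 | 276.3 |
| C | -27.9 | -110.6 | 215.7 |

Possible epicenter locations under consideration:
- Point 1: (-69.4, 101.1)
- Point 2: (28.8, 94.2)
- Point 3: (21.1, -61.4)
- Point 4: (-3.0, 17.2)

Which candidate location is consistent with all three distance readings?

Point 1

For each candidate, compare |candidate − station| to the reported distance:
Point 1: residuals A 0.0, B 0.0, C 0.0 → max 0.0 km
Point 2: residuals A 65.1, B 63.0, C 3.2 → max 65.1 km
Point 3: residuals A 174.0, B 168.2, C 146.3 → max 174.0 km
Point 4: residuals A 92.5, B 106.1, C 85.5 → max 106.1 km
Only Point 1 has all residuals ≈ 0.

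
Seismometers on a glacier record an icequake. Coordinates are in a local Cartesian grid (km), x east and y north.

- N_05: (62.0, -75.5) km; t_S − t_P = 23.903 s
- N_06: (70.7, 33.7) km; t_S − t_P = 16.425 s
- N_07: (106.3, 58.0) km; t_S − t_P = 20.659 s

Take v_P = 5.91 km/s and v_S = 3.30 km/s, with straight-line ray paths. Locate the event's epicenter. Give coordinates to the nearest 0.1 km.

Distance from S−P lag: d = Δt · v_P v_S / (v_P − v_S) = Δt · (5.91·3.30)/(5.91−3.30) ≈ 7.4724·Δt.
So d_N_05 = 178.61, d_N_06 = 122.73, d_N_07 = 154.37 km.
Circle about each station: (x − 62.0)² + (y + 75.5)² = 178.61²; (x − 70.7)² + (y − 33.7)² = 122.73²; (x − 106.3)² + (y − 58.0)² = 154.37².
Subtracting the N_05 equation from the N_06 and N_07 equations removes the quadratic terms:
17.4 x + 218.4 y = 13428.81
88.6 x + 267.0 y = 13190.88
Solving the 2×2 system: x ≈ -47.9, y ≈ 65.3 km.
Check against N_05 (with the unrounded x, y): √((x − 62.0)²+(y + 75.5)²) = 178.63 ≈ 178.61 km. ✓

-47.9 km east, 65.3 km north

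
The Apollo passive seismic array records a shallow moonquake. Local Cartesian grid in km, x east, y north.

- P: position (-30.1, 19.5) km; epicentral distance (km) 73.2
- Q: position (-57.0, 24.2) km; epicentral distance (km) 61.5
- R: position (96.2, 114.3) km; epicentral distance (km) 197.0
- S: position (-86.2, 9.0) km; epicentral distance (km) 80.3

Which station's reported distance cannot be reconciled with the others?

R

Solve using three stations at a time. Using P, Q, S (subtract circle equations pairwise → linear system) gives (x, y) ≈ (-61.7, 85.4).
Distances from that point to each station vs reported:
  P: calculated 73.1 vs reported 73.2 → residual 0.1 km
  Q: calculated 61.3 vs reported 61.5 → residual 0.2 km
  R: calculated 160.6 vs reported 197.0 → residual 36.4 km
  S: calculated 80.2 vs reported 80.3 → residual 0.1 km
P, Q, S are mutually consistent (residuals ≈ 0); R is off by 36.4 km.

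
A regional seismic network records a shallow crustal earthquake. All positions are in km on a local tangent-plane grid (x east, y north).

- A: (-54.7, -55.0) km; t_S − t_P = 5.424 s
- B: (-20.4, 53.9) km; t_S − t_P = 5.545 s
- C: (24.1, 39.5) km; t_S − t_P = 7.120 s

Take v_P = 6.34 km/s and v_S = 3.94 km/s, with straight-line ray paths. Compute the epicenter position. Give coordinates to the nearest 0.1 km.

-37.9 km east, -1.1 km north

Distance from S−P lag: d = Δt · v_P v_S / (v_P − v_S) = Δt · (6.34·3.94)/(6.34−3.94) ≈ 10.4082·Δt.
So d_A = 56.45, d_B = 57.71, d_C = 74.11 km.
Circle about each station: (x + 54.7)² + (y + 55.0)² = 56.45²; (x + 20.4)² + (y − 53.9)² = 57.71²; (x − 24.1)² + (y − 39.5)² = 74.11².
Subtracting the A equation from the B and C equations removes the quadratic terms:
68.6 x + 217.8 y = -2839.56
157.6 x + 189.0 y = -6181.72
Solving the 2×2 system: x ≈ -37.9, y ≈ -1.1 km.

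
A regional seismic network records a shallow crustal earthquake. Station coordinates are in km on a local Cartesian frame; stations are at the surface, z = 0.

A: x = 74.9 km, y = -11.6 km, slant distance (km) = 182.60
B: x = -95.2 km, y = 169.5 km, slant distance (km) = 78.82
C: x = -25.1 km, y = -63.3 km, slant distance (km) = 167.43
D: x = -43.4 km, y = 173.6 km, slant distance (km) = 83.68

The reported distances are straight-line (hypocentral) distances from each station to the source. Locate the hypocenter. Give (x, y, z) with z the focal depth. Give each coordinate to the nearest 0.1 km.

(-71.0, 96.7, 18.1)

Each station gives a sphere (x−x_i)² + (y−y_i)² + z² = d_i² (stations at z=0).
Subtracting the A sphere from B and C: z² cancels, leaving linear equations in x and y:
-340.2 x + 362.2 y = 59178.89
-200.0 x − 103.4 y = 4202.29
Solving: x ≈ -71.004, y ≈ 96.697 km (keep extra digits for the depth step; rounded: -71.0, 96.7).
Then from the A sphere: z² = 182.60² − (x − 74.9)² − (y + 11.6)² with x = -71.004, y = 96.697, so z ≈ 18.070 ≈ 18.1 km.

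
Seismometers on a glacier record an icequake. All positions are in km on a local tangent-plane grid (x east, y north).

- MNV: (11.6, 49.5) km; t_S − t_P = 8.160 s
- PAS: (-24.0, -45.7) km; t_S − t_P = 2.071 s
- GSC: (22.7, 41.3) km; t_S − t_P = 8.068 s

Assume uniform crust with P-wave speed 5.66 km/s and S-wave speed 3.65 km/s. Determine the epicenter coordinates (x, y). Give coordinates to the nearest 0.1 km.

Distance from S−P lag: d = Δt · v_P v_S / (v_P − v_S) = Δt · (5.66·3.65)/(5.66−3.65) ≈ 10.2781·Δt.
So d_MNV = 83.87, d_PAS = 21.29, d_GSC = 82.92 km.
Circle about each station: (x − 11.6)² + (y − 49.5)² = 83.87²; (x + 24.0)² + (y + 45.7)² = 21.29²; (x − 22.7)² + (y − 41.3)² = 82.92².
Subtracting pairs of circle equations eliminates x²+y² and gives linear equations (the radical axes):
-71.2 x − 190.4 y = 6660.59
22.2 x − 16.4 y = -205.38
Solving the 2×2 system: x ≈ -27.5, y ≈ -24.7 km.

-27.5 km east, -24.7 km north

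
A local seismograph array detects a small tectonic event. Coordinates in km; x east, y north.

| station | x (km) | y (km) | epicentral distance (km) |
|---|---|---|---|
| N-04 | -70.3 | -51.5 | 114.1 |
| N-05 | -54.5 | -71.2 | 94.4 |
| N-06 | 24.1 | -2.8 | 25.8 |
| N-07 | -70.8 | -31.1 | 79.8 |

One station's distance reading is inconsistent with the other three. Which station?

N-04

Solve using three stations at a time. Using N-05, N-06, N-07 (subtract circle equations pairwise → linear system) gives (x, y) ≈ (-0.1, 6.0).
Distances from that point to each station vs reported:
  N-04: calculated 90.7 vs reported 114.1 → residual 23.4 km
  N-05: calculated 94.4 vs reported 94.4 → residual 0.0 km
  N-06: calculated 25.8 vs reported 25.8 → residual 0.0 km
  N-07: calculated 79.8 vs reported 79.8 → residual 0.0 km
N-05, N-06, N-07 are mutually consistent (residuals ≈ 0); N-04 is off by 23.4 km.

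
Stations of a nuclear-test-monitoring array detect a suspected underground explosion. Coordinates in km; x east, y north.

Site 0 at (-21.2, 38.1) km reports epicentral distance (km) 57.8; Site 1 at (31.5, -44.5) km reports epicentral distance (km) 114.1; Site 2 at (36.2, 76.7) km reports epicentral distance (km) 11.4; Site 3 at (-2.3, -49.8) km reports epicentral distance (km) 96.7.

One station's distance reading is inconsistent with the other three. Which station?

Solve using three stations at a time. Using Site 0, Site 1, Site 2 (subtract circle equations pairwise → linear system) gives (x, y) ≈ (27.3, 69.5).
Distances from that point to each station vs reported:
  Site 0: calculated 57.8 vs reported 57.8 → residual 0.0 km
  Site 1: calculated 114.1 vs reported 114.1 → residual 0.0 km
  Site 2: calculated 11.4 vs reported 11.4 → residual 0.0 km
  Site 3: calculated 122.9 vs reported 96.7 → residual 26.2 km
Site 0, Site 1, Site 2 are mutually consistent (residuals ≈ 0); Site 3 is off by 26.2 km.

Site 3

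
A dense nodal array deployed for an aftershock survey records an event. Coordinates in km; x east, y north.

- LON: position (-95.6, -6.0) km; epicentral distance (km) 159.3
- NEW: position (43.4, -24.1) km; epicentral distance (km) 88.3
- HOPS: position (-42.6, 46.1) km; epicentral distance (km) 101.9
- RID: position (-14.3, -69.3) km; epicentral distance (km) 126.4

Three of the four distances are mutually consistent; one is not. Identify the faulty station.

NEW

Solve using three stations at a time. Using LON, HOPS, RID (subtract circle equations pairwise → linear system) gives (x, y) ≈ (58.6, 34.0).
Distances from that point to each station vs reported:
  LON: calculated 159.3 vs reported 159.3 → residual 0.0 km
  NEW: calculated 60.1 vs reported 88.3 → residual 28.2 km
  HOPS: calculated 102.0 vs reported 101.9 → residual 0.1 km
  RID: calculated 126.4 vs reported 126.4 → residual 0.0 km
LON, HOPS, RID are mutually consistent (residuals ≈ 0); NEW is off by 28.2 km.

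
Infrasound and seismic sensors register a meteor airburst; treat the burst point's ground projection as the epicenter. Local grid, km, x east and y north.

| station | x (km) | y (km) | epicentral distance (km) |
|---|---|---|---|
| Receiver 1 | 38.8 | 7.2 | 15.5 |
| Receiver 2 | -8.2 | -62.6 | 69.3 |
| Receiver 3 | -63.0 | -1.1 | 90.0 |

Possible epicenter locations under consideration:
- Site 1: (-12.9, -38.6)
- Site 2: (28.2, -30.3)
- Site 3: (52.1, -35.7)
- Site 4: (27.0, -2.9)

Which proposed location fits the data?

Site 4

For each candidate, compare |candidate − station| to the reported distance:
Site 1: residuals Receiver 1 53.6, Receiver 2 44.8, Receiver 3 27.4 → max 53.6 km
Site 2: residuals Receiver 1 23.5, Receiver 2 20.6, Receiver 3 5.8 → max 23.5 km
Site 3: residuals Receiver 1 29.4, Receiver 2 3.3, Receiver 3 30.2 → max 30.2 km
Site 4: residuals Receiver 1 0.0, Receiver 2 0.0, Receiver 3 0.0 → max 0.0 km
Only Site 4 has all residuals ≈ 0.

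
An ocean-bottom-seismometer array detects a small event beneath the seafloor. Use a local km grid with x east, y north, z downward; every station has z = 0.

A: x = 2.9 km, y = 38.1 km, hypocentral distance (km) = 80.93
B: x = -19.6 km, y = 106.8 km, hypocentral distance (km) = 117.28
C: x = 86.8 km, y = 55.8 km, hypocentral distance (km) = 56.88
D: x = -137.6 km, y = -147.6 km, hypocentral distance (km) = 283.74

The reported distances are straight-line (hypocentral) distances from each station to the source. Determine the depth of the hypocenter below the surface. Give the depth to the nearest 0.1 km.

Each station gives a sphere (x−x_i)² + (y−y_i)² + z² = d_i² (stations at z=0).
Subtracting the A sphere from B and C: z² cancels, leaving linear equations in x and y:
-45.0 x + 137.4 y = 3125.45
167.8 x + 35.4 y = 12502.19
Solving: x ≈ 65.203, y ≈ 44.102 km (keep extra digits for the depth step; rounded: 65.2, 44.1).
Then from the A sphere: z² = 80.93² − (x − 2.9)² − (y − 38.1)² with x = 65.203, y = 44.102, so z ≈ 51.303 ≈ 51.3 km.

z ≈ 51.3 km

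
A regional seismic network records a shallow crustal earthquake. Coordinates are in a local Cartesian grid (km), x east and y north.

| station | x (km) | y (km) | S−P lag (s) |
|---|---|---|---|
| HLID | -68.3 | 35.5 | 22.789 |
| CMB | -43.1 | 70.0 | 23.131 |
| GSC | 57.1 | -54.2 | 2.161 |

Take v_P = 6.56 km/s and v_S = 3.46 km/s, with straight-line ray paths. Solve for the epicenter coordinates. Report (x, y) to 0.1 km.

Distance from S−P lag: d = Δt · v_P v_S / (v_P − v_S) = Δt · (6.56·3.46)/(6.56−3.46) ≈ 7.3218·Δt.
So d_HLID = 166.86, d_CMB = 169.36, d_GSC = 15.82 km.
Circle about each station: (x + 68.3)² + (y − 35.5)² = 166.86²; (x + 43.1)² + (y − 70.0)² = 169.36²; (x − 57.1)² + (y + 54.2)² = 15.82².
Subtracting pairs of circle equations eliminates x²+y² and gives linear equations (the radical axes):
50.4 x + 69.0 y = -8.08
250.8 x − 179.4 y = 27864.90
Solving the 2×2 system: x ≈ 72.9, y ≈ -53.4 km.

72.9 km east, -53.4 km north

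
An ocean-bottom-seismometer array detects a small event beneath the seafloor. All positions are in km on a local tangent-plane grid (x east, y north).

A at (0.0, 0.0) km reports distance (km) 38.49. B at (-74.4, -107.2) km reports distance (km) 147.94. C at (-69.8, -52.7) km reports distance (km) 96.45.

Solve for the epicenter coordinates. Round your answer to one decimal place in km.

Circle about each station: x² + y² = 38.49²; (x + 74.4)² + (y + 107.2)² = 147.94²; (x + 69.8)² + (y + 52.7)² = 96.45².
Subtracting the A equation from the B and C equations removes the quadratic terms:
-148.8 x − 214.4 y = -3377.56
-139.6 x − 105.4 y = -171.79
Solving the 2×2 system: x ≈ -22.4, y ≈ 31.3 km.

(-22.4, 31.3)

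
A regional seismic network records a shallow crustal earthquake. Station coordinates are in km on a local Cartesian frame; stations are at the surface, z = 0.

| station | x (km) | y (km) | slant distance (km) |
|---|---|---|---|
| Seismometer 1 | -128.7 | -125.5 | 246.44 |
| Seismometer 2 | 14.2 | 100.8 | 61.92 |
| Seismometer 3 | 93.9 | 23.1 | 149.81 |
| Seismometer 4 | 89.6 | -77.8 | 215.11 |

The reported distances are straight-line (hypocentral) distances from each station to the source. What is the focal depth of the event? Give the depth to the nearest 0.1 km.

Each station gives a sphere (x−x_i)² + (y−y_i)² + z² = d_i² (stations at z=0).
Subtracting the Seismometer 1 sphere from Seismometer 2 and Seismometer 3: z² cancels, leaving linear equations in x and y:
285.8 x + 452.6 y = 34946.93
445.2 x + 297.2 y = 15326.52
Solving: x ≈ -29.594, y ≈ 95.901 km (keep extra digits for the depth step; rounded: -29.6, 95.9).
Then from the Seismometer 1 sphere: z² = 246.44² − (x + 128.7)² − (y + 125.5)² with x = -29.594, y = 95.901, so z ≈ 43.500 ≈ 43.5 km.

depth ≈ 43.5 km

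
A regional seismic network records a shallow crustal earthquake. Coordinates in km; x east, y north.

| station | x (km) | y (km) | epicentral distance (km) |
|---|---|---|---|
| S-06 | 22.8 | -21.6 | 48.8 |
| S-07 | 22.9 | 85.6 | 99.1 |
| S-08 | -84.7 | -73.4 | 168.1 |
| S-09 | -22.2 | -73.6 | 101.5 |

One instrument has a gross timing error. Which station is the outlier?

S-09

Solve using three stations at a time. Using S-06, S-07, S-08 (subtract circle equations pairwise → linear system) gives (x, y) ≈ (67.8, -2.7).
Distances from that point to each station vs reported:
  S-06: calculated 48.8 vs reported 48.8 → residual 0.0 km
  S-07: calculated 99.1 vs reported 99.1 → residual 0.0 km
  S-08: calculated 168.1 vs reported 168.1 → residual 0.0 km
  S-09: calculated 114.6 vs reported 101.5 → residual 13.1 km
S-06, S-07, S-08 are mutually consistent (residuals ≈ 0); S-09 is off by 13.1 km.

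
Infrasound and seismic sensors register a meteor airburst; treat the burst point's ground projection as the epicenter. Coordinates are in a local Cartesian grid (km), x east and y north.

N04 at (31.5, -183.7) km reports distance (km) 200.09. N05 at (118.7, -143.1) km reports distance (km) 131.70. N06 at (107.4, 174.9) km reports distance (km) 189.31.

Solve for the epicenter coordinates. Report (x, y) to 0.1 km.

Circle about each station: (x − 31.5)² + (y + 183.7)² = 200.09²; (x − 118.7)² + (y + 143.1)² = 131.70²; (x − 107.4)² + (y − 174.9)² = 189.31².
Subtracting the N04 equation from the N05 and N06 equations removes the quadratic terms:
174.4 x + 81.2 y = 22520.48
151.8 x + 717.2 y = 11584.56
Solving the 2×2 system: x ≈ 134.9, y ≈ -12.4 km.

(134.9, -12.4)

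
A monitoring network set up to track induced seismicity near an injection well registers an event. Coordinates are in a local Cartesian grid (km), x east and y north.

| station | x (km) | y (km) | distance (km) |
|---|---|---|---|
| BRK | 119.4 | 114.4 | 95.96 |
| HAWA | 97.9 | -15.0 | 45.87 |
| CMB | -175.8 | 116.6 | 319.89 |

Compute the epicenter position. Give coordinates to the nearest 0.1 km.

Circle about each station: (x − 119.4)² + (y − 114.4)² = 95.96²; (x − 97.9)² + (y + 15.0)² = 45.87²; (x + 175.8)² + (y − 116.6)² = 319.89².
Subtracting pairs of circle equations eliminates x²+y² and gives linear equations (the radical axes):
-43.0 x − 258.8 y = -10430.05
-590.4 x + 4.4 y = -75963.81
Solving the 2×2 system: x ≈ 128.8, y ≈ 18.9 km.
Check against BRK (with the unrounded x, y): √((x − 119.4)²+(y − 114.4)²) = 95.96 ≈ 95.96 km. ✓

(128.8, 18.9)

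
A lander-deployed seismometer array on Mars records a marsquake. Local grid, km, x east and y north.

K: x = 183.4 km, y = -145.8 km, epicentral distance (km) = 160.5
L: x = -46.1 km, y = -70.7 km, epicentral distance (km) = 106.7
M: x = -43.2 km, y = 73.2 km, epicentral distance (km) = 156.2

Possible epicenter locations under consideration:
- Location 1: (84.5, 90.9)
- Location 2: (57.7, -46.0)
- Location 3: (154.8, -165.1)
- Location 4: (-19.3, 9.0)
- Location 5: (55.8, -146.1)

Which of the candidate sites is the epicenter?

For each candidate, compare |candidate − station| to the reported distance:
Location 1: residuals K 96.0, L 101.1, M 27.3 → max 101.1 km
Location 2: residuals K 0.0, L 0.0, M 0.0 → max 0.0 km
Location 3: residuals K 126.0, L 115.3, M 153.6 → max 153.6 km
Location 4: residuals K 94.5, L 22.6, M 87.7 → max 94.5 km
Location 5: residuals K 32.9, L 20.1, M 84.4 → max 84.4 km
Only Location 2 has all residuals ≈ 0.

Location 2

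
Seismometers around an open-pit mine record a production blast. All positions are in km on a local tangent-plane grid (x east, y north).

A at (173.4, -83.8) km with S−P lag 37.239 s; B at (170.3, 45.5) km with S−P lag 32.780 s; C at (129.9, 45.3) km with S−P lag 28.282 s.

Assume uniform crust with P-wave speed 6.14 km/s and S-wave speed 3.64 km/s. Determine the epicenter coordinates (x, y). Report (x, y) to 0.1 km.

(-121.7, 70.3)

Distance from S−P lag: d = Δt · v_P v_S / (v_P − v_S) = Δt · (6.14·3.64)/(6.14−3.64) ≈ 8.9398·Δt.
So d_A = 332.91, d_B = 293.05, d_C = 252.84 km.
Circle about each station: (x − 173.4)² + (y + 83.8)² = 332.91²; (x − 170.3)² + (y − 45.5)² = 293.05²; (x − 129.9)² + (y − 45.3)² = 252.84².
Subtracting pairs of circle equations eliminates x²+y² and gives linear equations (the radical axes):
-6.2 x + 258.6 y = 18933.11
-87.0 x + 258.2 y = 28737.10
Solving the 2×2 system: x ≈ -121.7, y ≈ 70.3 km.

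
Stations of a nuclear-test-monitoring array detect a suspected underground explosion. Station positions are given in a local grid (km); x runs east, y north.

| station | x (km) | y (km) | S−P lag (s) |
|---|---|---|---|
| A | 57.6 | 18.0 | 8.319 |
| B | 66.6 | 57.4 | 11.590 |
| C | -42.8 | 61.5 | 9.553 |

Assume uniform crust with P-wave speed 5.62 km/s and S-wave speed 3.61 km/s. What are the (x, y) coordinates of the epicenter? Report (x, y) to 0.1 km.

Distance from S−P lag: d = Δt · v_P v_S / (v_P − v_S) = Δt · (5.62·3.61)/(5.62−3.61) ≈ 10.0936·Δt.
So d_A = 83.97, d_B = 116.99, d_C = 96.42 km.
Circle about each station: (x − 57.6)² + (y − 18.0)² = 83.97²; (x − 66.6)² + (y − 57.4)² = 116.99²; (x + 42.8)² + (y − 61.5)² = 96.42².
Subtracting the A equation from the B and C equations removes the quadratic terms:
18.0 x + 78.8 y = -2547.14
-200.8 x + 87.0 y = -273.53
Solving the 2×2 system: x ≈ -11.5, y ≈ -29.7 km.

(-11.5, -29.7)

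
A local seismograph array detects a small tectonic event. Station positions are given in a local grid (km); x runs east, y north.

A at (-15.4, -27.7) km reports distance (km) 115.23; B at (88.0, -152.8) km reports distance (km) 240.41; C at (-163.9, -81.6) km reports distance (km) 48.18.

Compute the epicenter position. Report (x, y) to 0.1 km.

x ≈ -128.7 km, y ≈ -48.7 km

Circle about each station: (x + 15.4)² + (y + 27.7)² = 115.23²; (x − 88.0)² + (y + 152.8)² = 240.41²; (x + 163.9)² + (y + 81.6)² = 48.18².
Subtracting pairs of circle equations eliminates x²+y² and gives linear equations (the radical axes):
206.8 x − 250.2 y = -14431.63
-297.0 x − 107.8 y = 43473.96
Solving the 2×2 system: x ≈ -128.7, y ≈ -48.7 km.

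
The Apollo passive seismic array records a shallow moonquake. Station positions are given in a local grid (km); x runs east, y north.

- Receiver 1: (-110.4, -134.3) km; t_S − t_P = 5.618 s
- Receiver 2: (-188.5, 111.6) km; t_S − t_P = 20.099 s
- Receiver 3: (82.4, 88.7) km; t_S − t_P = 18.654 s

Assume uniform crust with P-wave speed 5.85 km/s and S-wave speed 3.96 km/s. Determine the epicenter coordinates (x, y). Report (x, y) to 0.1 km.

(-54.0, -94.8)

Distance from S−P lag: d = Δt · v_P v_S / (v_P − v_S) = Δt · (5.85·3.96)/(5.85−3.96) ≈ 12.2571·Δt.
So d_Receiver 1 = 68.86, d_Receiver 2 = 246.36, d_Receiver 3 = 228.64 km.
Circle about each station: (x + 110.4)² + (y + 134.3)² = 68.86²; (x + 188.5)² + (y − 111.6)² = 246.36²; (x − 82.4)² + (y − 88.7)² = 228.64².
Subtracting the Receiver 1 equation from the Receiver 2 and Receiver 3 equations removes the quadratic terms:
-156.2 x + 491.8 y = -38189.39
385.6 x + 446.0 y = -63101.75
Solving the 2×2 system: x ≈ -54.0, y ≈ -94.8 km.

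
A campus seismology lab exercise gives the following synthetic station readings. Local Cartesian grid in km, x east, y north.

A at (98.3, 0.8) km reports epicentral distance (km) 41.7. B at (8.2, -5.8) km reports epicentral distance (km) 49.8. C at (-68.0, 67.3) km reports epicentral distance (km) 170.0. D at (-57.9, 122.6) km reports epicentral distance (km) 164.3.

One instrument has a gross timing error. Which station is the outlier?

C

Solve using three stations at a time. Using A, B, D (subtract circle equations pairwise → linear system) gives (x, y) ≈ (56.8, 5.0).
Distances from that point to each station vs reported:
  A: calculated 41.7 vs reported 41.7 → residual 0.0 km
  B: calculated 49.8 vs reported 49.8 → residual 0.0 km
  C: calculated 139.5 vs reported 170.0 → residual 30.5 km
  D: calculated 164.3 vs reported 164.3 → residual 0.0 km
A, B, D are mutually consistent (residuals ≈ 0); C is off by 30.5 km.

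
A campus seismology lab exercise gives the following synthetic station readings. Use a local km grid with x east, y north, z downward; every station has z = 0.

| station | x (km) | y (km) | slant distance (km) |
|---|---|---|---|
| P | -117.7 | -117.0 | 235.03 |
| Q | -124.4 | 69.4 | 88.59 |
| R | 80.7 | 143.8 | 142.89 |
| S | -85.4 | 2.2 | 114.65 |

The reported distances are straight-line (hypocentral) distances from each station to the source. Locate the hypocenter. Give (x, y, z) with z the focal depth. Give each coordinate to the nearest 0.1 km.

x ≈ -52.2 km, y ≈ 105.8 km, depth ≈ 36.2 km

Each station gives a sphere (x−x_i)² + (y−y_i)² + z² = d_i² (stations at z=0).
Subtracting the P sphere from Q and R: z² cancels, leaving linear equations in x and y:
-13.4 x + 372.8 y = 40140.34
396.8 x + 521.6 y = 34470.19
Solving: x ≈ -52.200, y ≈ 105.796 km (keep extra digits for the depth step; rounded: -52.2, 105.8).
Then from the P sphere: z² = 235.03² − (x + 117.7)² − (y + 117.0)² with x = -52.200, y = 105.796, so z ≈ 36.205 ≈ 36.2 km.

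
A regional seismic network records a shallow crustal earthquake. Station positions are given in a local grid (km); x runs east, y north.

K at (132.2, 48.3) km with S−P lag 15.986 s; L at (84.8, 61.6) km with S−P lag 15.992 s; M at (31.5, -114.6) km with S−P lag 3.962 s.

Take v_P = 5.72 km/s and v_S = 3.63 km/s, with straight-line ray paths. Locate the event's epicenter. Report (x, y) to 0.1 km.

Distance from S−P lag: d = Δt · v_P v_S / (v_P − v_S) = Δt · (5.72·3.63)/(5.72−3.63) ≈ 9.9347·Δt.
So d_K = 158.82, d_L = 158.88, d_M = 39.36 km.
Circle about each station: (x − 132.2)² + (y − 48.3)² = 158.82²; (x − 84.8)² + (y − 61.6)² = 158.88²; (x − 31.5)² + (y + 114.6)² = 39.36².
Subtracting the K equation from the L and M equations removes the quadratic terms:
-94.8 x + 26.6 y = -8843.19
-201.4 x − 325.8 y = 17990.26
Solving the 2×2 system: x ≈ 66.3, y ≈ -96.2 km.

66.3 km east, -96.2 km north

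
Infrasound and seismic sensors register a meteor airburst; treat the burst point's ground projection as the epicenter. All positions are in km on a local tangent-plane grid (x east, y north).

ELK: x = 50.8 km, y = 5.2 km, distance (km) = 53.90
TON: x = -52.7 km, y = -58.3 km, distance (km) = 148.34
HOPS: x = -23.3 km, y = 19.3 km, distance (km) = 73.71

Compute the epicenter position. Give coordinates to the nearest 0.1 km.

Circle about each station: (x − 50.8)² + (y − 5.2)² = 53.90²; (x + 52.7)² + (y + 58.3)² = 148.34²; (x + 23.3)² + (y − 19.3)² = 73.71².
Subtracting pairs of circle equations eliminates x²+y² and gives linear equations (the radical axes):
-207.0 x − 127.0 y = -15531.05
-148.2 x + 28.2 y = -4220.25
Solving the 2×2 system: x ≈ 39.5, y ≈ 57.9 km.

x ≈ 39.5 km, y ≈ 57.9 km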